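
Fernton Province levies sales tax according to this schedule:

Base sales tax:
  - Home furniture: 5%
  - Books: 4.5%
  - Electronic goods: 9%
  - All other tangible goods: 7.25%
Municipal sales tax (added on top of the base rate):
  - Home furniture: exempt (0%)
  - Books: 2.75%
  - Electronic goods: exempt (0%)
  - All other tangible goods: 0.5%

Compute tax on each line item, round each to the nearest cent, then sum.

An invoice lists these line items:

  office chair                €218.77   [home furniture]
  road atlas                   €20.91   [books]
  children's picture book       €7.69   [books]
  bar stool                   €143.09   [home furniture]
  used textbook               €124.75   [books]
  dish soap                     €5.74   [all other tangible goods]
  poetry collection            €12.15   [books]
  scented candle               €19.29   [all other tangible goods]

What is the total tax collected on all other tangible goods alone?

€1.93

Dish soap €5.74: all other tangible goods → 7.25% + 0.5% municipal = 7.75% → €0.44
Scented candle €19.29: all other tangible goods → 7.25% + 0.5% municipal = 7.75% → €1.49
Tax on all other tangible goods = €0.44 + €1.49 = €1.93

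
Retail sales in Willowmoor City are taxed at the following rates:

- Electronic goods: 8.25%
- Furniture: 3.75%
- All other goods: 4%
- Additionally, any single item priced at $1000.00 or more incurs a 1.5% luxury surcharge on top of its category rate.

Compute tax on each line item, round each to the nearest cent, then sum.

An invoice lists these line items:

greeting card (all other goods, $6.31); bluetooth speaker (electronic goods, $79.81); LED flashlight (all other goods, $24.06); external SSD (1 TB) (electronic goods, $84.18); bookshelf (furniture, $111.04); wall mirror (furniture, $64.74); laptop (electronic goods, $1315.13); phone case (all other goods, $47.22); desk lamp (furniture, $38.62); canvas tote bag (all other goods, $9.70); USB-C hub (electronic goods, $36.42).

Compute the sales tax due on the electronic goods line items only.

Bluetooth speaker $79.81: electronic goods → 8.25% → $6.58
External SSD (1 TB) $84.18: electronic goods → 8.25% → $6.94
Laptop $1315.13: electronic goods → 8.25% + 1.5% surcharge = 9.75% → $128.23
USB-C hub $36.42: electronic goods → 8.25% → $3.00
Tax on electronic goods = $6.58 + $6.94 + $128.23 + $3.00 = $144.75

$144.75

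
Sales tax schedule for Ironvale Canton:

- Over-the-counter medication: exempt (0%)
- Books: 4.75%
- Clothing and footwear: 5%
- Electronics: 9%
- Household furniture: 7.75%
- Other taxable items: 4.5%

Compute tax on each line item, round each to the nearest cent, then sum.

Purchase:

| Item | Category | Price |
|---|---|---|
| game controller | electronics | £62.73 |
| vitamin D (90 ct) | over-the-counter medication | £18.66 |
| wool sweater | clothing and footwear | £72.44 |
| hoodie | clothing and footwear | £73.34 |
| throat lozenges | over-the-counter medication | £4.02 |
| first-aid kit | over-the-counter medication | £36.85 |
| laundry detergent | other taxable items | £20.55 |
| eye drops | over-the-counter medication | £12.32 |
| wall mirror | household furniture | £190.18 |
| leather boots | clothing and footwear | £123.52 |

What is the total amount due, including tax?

£649.39

Game controller £62.73: electronics → 9% → £5.65
Vitamin D (90 ct) £18.66: over-the-counter medication → 0% → £0.00
Wool sweater £72.44: clothing and footwear → 5% → £3.62
Hoodie £73.34: clothing and footwear → 5% → £3.67
Throat lozenges £4.02: over-the-counter medication → 0% → £0.00
First-aid kit £36.85: over-the-counter medication → 0% → £0.00
Laundry detergent £20.55: other taxable items → 4.5% → £0.92
Eye drops £12.32: over-the-counter medication → 0% → £0.00
Wall mirror £190.18: household furniture → 7.75% → £14.74
Leather boots £123.52: clothing and footwear → 5% → £6.18
Subtotal = £614.61; tax = £34.78; total due = £649.39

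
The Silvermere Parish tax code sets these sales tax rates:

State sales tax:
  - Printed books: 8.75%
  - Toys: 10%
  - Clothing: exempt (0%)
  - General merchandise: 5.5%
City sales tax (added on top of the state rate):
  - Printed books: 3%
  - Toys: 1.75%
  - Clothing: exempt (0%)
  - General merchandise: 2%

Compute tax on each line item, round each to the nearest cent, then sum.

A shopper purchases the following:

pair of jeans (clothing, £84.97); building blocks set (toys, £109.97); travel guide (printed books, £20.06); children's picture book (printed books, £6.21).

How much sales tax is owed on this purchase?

£16.01

Pair of jeans £84.97: clothing → 0% + 0% city = 0% → £0.00
Building blocks set £109.97: toys → 10% + 1.75% city = 11.75% → £12.92
Travel guide £20.06: printed books → 8.75% + 3% city = 11.75% → £2.36
Children's picture book £6.21: printed books → 8.75% + 3% city = 11.75% → £0.73
Total tax = £12.92 + £2.36 + £0.73 = £16.01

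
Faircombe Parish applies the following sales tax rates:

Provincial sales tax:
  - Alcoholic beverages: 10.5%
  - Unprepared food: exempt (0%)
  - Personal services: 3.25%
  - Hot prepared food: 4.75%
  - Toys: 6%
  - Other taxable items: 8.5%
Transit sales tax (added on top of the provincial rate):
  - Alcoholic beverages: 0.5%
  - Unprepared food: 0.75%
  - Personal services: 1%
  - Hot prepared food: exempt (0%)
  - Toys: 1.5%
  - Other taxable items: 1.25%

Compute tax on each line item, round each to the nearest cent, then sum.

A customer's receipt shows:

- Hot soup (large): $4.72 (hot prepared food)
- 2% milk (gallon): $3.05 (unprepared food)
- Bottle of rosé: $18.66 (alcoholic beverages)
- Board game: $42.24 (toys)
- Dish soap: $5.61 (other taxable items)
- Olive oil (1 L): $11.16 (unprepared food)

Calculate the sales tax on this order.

Hot soup (large) $4.72: hot prepared food → 4.75% + 0% transit = 4.75% → $0.22
2% milk (gallon) $3.05: unprepared food → 0% + 0.75% transit = 0.75% → $0.02
Bottle of rosé $18.66: alcoholic beverages → 10.5% + 0.5% transit = 11% → $2.05
Board game $42.24: toys → 6% + 1.5% transit = 7.5% → $3.17
Dish soap $5.61: other taxable items → 8.5% + 1.25% transit = 9.75% → $0.55
Olive oil (1 L) $11.16: unprepared food → 0% + 0.75% transit = 0.75% → $0.08
Total tax = $0.22 + $0.02 + $2.05 + $3.17 + $0.55 + $0.08 = $6.09

$6.09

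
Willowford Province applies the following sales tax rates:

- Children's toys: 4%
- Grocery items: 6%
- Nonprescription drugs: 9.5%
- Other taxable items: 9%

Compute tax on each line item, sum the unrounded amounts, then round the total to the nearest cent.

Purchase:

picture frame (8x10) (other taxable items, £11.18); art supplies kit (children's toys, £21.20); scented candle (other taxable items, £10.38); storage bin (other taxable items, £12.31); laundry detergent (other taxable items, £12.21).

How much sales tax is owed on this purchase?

£5.00

Picture frame (8x10) £11.18: other taxable items → 9% → £1.0062
Art supplies kit £21.20: children's toys → 4% → £0.848
Scented candle £10.38: other taxable items → 9% → £0.9342
Storage bin £12.31: other taxable items → 9% → £1.1079
Laundry detergent £12.21: other taxable items → 9% → £1.0989
Unrounded tax sum = £4.9952 → £5.00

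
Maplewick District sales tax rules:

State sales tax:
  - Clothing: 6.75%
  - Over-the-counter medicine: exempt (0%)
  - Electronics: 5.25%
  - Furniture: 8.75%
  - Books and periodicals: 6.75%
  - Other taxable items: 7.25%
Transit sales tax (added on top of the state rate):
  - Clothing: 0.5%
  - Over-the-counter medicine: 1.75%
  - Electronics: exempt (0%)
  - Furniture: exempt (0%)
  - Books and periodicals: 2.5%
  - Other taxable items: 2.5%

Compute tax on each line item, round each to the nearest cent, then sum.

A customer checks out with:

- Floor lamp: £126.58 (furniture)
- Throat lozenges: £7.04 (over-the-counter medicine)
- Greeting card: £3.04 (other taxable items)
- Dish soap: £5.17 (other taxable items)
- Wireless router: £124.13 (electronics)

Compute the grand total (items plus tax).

Floor lamp £126.58: furniture → 8.75% + 0% transit = 8.75% → £11.08
Throat lozenges £7.04: over-the-counter medicine → 0% + 1.75% transit = 1.75% → £0.12
Greeting card £3.04: other taxable items → 7.25% + 2.5% transit = 9.75% → £0.30
Dish soap £5.17: other taxable items → 7.25% + 2.5% transit = 9.75% → £0.50
Wireless router £124.13: electronics → 5.25% + 0% transit = 5.25% → £6.52
Subtotal = £265.96; tax = £18.52; total due = £284.48

£284.48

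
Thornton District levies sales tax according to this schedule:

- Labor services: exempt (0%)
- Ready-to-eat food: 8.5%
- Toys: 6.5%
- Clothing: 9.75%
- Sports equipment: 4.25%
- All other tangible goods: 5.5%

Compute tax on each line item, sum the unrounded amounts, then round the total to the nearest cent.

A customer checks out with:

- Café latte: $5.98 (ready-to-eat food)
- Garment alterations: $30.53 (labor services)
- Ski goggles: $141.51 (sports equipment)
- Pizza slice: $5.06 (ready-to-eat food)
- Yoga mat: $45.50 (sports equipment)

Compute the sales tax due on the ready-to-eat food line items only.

$0.94

Café latte $5.98: ready-to-eat food → 8.5% → $0.5083
Pizza slice $5.06: ready-to-eat food → 8.5% → $0.4301
Tax on ready-to-eat food: unrounded sum = $0.9384 → $0.94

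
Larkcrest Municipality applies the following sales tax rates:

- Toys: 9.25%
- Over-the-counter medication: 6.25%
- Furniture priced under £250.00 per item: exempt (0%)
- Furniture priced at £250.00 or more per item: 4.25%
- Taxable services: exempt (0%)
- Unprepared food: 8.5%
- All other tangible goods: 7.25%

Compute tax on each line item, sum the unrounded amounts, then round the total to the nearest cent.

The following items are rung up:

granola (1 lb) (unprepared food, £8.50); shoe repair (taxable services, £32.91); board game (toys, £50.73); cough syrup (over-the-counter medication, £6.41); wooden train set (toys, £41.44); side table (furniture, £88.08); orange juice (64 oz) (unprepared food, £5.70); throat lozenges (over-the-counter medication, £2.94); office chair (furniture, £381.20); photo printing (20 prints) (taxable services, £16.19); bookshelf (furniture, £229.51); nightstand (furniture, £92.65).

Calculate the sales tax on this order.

£26.52

Granola (1 lb) £8.50: unprepared food → 8.5% → £0.7225
Shoe repair £32.91: taxable services → 0% → £0.00
Board game £50.73: toys → 9.25% → £4.692525
Cough syrup £6.41: over-the-counter medication → 6.25% → £0.400625
Wooden train set £41.44: toys → 9.25% → £3.8332
Side table £88.08: furniture, under £250.00 → 0% → £0.00
Orange juice (64 oz) £5.70: unprepared food → 8.5% → £0.4845
Throat lozenges £2.94: over-the-counter medication → 6.25% → £0.18375
Office chair £381.20: furniture, £250.00 or more → 4.25% → £16.201
Photo printing (20 prints) £16.19: taxable services → 0% → £0.00
Bookshelf £229.51: furniture, under £250.00 → 0% → £0.00
Nightstand £92.65: furniture, under £250.00 → 0% → £0.00
Unrounded tax sum = £26.5181 → £26.52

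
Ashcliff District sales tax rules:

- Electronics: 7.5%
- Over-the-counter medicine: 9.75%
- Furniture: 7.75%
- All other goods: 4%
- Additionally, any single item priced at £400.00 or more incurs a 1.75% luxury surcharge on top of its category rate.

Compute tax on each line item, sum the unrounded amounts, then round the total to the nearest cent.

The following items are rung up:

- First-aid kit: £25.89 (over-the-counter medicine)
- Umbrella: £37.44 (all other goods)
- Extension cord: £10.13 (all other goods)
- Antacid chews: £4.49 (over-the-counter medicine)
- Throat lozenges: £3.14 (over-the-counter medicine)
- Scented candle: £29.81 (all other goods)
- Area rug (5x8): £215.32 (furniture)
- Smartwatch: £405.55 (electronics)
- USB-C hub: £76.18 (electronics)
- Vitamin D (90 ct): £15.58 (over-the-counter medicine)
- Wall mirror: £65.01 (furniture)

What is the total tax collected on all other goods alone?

Umbrella £37.44: all other goods → 4% → £1.4976
Extension cord £10.13: all other goods → 4% → £0.4052
Scented candle £29.81: all other goods → 4% → £1.1924
Tax on all other goods: unrounded sum = £3.0952 → £3.10

£3.10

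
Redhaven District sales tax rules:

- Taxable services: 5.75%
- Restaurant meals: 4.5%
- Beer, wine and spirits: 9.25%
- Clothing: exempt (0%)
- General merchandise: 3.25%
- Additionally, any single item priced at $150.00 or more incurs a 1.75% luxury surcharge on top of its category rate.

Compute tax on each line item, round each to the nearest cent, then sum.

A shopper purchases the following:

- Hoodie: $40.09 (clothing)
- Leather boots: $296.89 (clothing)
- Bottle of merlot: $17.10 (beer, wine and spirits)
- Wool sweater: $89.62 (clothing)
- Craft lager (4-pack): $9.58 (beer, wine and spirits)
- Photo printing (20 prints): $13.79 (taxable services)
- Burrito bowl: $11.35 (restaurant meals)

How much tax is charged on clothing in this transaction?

$5.20

Hoodie $40.09: clothing → 0% → $0.00
Leather boots $296.89: clothing → 0% + 1.75% surcharge = 1.75% → $5.20
Wool sweater $89.62: clothing → 0% → $0.00
Tax on clothing = $0.00 + $5.20 + $0.00 = $5.20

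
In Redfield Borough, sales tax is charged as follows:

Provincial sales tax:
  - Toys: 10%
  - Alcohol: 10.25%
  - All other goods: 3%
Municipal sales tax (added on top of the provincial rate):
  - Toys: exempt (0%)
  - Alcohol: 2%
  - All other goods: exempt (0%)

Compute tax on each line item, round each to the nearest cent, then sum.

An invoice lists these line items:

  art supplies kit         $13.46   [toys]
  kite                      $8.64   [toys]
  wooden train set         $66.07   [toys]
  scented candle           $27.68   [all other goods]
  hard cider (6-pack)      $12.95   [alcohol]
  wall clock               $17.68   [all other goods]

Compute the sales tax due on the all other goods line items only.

Scented candle $27.68: all other goods → 3% + 0% municipal = 3% → $0.83
Wall clock $17.68: all other goods → 3% + 0% municipal = 3% → $0.53
Tax on all other goods = $0.83 + $0.53 = $1.36

$1.36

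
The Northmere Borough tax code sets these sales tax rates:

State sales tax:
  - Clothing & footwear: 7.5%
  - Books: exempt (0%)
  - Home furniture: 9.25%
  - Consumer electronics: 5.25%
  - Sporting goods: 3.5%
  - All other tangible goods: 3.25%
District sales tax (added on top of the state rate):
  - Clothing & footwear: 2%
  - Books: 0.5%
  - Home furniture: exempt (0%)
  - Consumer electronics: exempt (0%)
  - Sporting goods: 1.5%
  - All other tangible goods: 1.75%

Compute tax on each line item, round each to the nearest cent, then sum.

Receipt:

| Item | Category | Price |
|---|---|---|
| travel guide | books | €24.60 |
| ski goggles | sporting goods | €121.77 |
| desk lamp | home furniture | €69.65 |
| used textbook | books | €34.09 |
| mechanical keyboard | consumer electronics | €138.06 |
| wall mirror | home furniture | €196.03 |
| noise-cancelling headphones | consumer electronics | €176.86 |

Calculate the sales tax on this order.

Travel guide €24.60: books → 0% + 0.5% district = 0.5% → €0.12
Ski goggles €121.77: sporting goods → 3.5% + 1.5% district = 5% → €6.09
Desk lamp €69.65: home furniture → 9.25% + 0% district = 9.25% → €6.44
Used textbook €34.09: books → 0% + 0.5% district = 0.5% → €0.17
Mechanical keyboard €138.06: consumer electronics → 5.25% + 0% district = 5.25% → €7.25
Wall mirror €196.03: home furniture → 9.25% + 0% district = 9.25% → €18.13
Noise-cancelling headphones €176.86: consumer electronics → 5.25% + 0% district = 5.25% → €9.29
Total tax = €0.12 + €6.09 + €6.44 + €0.17 + €7.25 + €18.13 + €9.29 = €47.49

€47.49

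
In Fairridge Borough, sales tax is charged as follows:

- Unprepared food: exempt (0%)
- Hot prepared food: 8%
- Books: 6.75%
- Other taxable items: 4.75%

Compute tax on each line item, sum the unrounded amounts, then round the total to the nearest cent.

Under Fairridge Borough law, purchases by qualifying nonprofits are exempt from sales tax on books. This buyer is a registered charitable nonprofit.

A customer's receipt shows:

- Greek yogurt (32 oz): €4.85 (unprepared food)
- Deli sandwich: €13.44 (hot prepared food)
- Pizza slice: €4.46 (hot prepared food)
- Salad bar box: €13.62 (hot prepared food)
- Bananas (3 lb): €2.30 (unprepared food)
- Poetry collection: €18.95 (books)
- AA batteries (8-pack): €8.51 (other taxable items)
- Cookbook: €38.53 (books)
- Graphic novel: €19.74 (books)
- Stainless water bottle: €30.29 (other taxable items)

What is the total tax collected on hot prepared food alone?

€2.52

Deli sandwich €13.44: hot prepared food → 8% → €1.0752
Pizza slice €4.46: hot prepared food → 8% → €0.3568
Salad bar box €13.62: hot prepared food → 8% → €1.0896
Tax on hot prepared food: unrounded sum = €2.5216 → €2.52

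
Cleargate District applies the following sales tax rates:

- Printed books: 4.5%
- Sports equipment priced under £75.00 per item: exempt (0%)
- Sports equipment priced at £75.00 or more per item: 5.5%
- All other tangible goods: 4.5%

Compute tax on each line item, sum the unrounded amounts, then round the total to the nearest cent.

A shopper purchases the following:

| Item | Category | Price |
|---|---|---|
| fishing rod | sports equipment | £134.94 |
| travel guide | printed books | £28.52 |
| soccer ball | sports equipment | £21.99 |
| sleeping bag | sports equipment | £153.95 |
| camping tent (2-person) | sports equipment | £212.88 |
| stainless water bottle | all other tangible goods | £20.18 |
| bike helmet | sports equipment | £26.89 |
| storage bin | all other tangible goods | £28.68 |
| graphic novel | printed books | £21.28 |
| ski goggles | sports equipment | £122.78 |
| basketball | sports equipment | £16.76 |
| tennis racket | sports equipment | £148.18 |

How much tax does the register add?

£46.94

Fishing rod £134.94: sports equipment, £75.00 or more → 5.5% → £7.4217
Travel guide £28.52: printed books → 4.5% → £1.2834
Soccer ball £21.99: sports equipment, under £75.00 → 0% → £0.00
Sleeping bag £153.95: sports equipment, £75.00 or more → 5.5% → £8.46725
Camping tent (2-person) £212.88: sports equipment, £75.00 or more → 5.5% → £11.7084
Stainless water bottle £20.18: all other tangible goods → 4.5% → £0.9081
Bike helmet £26.89: sports equipment, under £75.00 → 0% → £0.00
Storage bin £28.68: all other tangible goods → 4.5% → £1.2906
Graphic novel £21.28: printed books → 4.5% → £0.9576
Ski goggles £122.78: sports equipment, £75.00 or more → 5.5% → £6.7529
Basketball £16.76: sports equipment, under £75.00 → 0% → £0.00
Tennis racket £148.18: sports equipment, £75.00 or more → 5.5% → £8.1499
Unrounded tax sum = £46.93985 → £46.94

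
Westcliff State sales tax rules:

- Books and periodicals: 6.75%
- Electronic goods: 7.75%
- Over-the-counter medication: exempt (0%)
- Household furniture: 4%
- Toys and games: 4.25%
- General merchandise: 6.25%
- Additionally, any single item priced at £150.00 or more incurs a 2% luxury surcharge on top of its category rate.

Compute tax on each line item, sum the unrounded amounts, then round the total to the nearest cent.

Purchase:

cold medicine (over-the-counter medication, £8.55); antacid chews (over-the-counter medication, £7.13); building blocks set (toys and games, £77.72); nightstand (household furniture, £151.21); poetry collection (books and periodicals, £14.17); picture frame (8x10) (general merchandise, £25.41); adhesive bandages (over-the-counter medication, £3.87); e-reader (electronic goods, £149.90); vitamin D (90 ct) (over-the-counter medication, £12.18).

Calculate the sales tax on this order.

Cold medicine £8.55: over-the-counter medication → 0% → £0.00
Antacid chews £7.13: over-the-counter medication → 0% → £0.00
Building blocks set £77.72: toys and games → 4.25% → £3.3031
Nightstand £151.21: household furniture → 4% + 2% surcharge = 6% → £9.0726
Poetry collection £14.17: books and periodicals → 6.75% → £0.956475
Picture frame (8x10) £25.41: general merchandise → 6.25% → £1.588125
Adhesive bandages £3.87: over-the-counter medication → 0% → £0.00
E-reader £149.90: electronic goods → 7.75% → £11.61725
Vitamin D (90 ct) £12.18: over-the-counter medication → 0% → £0.00
Unrounded tax sum = £26.53755 → £26.54

£26.54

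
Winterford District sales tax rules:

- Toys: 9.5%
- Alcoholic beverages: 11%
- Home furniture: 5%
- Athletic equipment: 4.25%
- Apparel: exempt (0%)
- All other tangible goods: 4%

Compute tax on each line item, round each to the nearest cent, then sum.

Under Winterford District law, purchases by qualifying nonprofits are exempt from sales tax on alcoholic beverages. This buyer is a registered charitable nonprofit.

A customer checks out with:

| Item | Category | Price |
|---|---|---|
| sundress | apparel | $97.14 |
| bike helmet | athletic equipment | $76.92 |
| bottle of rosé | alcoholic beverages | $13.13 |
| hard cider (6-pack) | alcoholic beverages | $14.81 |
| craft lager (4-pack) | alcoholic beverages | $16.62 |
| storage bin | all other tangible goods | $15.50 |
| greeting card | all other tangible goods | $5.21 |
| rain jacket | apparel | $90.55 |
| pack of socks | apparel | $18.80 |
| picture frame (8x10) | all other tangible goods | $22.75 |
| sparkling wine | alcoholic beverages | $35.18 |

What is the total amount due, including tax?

Sundress $97.14: apparel → 0% → $0.00
Bike helmet $76.92: athletic equipment → 4.25% → $3.27
Bottle of rosé $13.13: alcoholic beverages, buyer-exempt → 0% → $0.00
Hard cider (6-pack) $14.81: alcoholic beverages, buyer-exempt → 0% → $0.00
Craft lager (4-pack) $16.62: alcoholic beverages, buyer-exempt → 0% → $0.00
Storage bin $15.50: all other tangible goods → 4% → $0.62
Greeting card $5.21: all other tangible goods → 4% → $0.21
Rain jacket $90.55: apparel → 0% → $0.00
Pack of socks $18.80: apparel → 0% → $0.00
Picture frame (8x10) $22.75: all other tangible goods → 4% → $0.91
Sparkling wine $35.18: alcoholic beverages, buyer-exempt → 0% → $0.00
Subtotal = $406.61; tax = $5.01; total due = $411.62

$411.62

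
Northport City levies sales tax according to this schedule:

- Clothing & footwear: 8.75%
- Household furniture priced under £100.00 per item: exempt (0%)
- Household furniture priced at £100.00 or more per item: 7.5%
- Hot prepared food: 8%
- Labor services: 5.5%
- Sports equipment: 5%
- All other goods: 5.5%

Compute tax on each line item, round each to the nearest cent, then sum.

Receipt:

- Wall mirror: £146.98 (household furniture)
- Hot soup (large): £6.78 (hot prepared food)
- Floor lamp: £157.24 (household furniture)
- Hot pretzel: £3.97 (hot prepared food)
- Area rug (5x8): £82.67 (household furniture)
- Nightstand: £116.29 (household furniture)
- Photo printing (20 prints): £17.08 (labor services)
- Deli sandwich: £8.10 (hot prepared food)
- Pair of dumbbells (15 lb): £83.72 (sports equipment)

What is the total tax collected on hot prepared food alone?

Hot soup (large) £6.78: hot prepared food → 8% → £0.54
Hot pretzel £3.97: hot prepared food → 8% → £0.32
Deli sandwich £8.10: hot prepared food → 8% → £0.65
Tax on hot prepared food = £0.54 + £0.32 + £0.65 = £1.51

£1.51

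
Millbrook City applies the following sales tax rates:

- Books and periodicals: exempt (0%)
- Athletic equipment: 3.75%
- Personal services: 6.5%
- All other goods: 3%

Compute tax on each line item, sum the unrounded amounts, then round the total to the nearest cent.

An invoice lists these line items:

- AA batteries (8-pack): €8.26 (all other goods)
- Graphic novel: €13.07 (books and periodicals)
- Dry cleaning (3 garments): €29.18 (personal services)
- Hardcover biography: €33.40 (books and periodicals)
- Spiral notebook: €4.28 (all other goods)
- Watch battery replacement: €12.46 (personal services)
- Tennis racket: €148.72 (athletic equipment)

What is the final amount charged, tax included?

€258.03

AA batteries (8-pack) €8.26: all other goods → 3% → €0.2478
Graphic novel €13.07: books and periodicals → 0% → €0.00
Dry cleaning (3 garments) €29.18: personal services → 6.5% → €1.8967
Hardcover biography €33.40: books and periodicals → 0% → €0.00
Spiral notebook €4.28: all other goods → 3% → €0.1284
Watch battery replacement €12.46: personal services → 6.5% → €0.8099
Tennis racket €148.72: athletic equipment → 3.75% → €5.577
Subtotal = €249.37; unrounded tax = €8.6598 → €8.66; total due = €258.03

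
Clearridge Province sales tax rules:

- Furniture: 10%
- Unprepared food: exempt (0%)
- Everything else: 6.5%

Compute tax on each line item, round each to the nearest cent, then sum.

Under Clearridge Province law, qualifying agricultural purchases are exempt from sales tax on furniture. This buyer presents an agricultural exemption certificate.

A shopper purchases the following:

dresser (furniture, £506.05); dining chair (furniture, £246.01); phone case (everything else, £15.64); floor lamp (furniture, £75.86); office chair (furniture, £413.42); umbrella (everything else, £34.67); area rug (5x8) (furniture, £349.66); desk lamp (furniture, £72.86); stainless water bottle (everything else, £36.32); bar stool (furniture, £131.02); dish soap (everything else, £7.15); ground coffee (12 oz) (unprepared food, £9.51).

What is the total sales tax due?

Dresser £506.05: furniture, buyer-exempt → 0% → £0.00
Dining chair £246.01: furniture, buyer-exempt → 0% → £0.00
Phone case £15.64: everything else → 6.5% → £1.02
Floor lamp £75.86: furniture, buyer-exempt → 0% → £0.00
Office chair £413.42: furniture, buyer-exempt → 0% → £0.00
Umbrella £34.67: everything else → 6.5% → £2.25
Area rug (5x8) £349.66: furniture, buyer-exempt → 0% → £0.00
Desk lamp £72.86: furniture, buyer-exempt → 0% → £0.00
Stainless water bottle £36.32: everything else → 6.5% → £2.36
Bar stool £131.02: furniture, buyer-exempt → 0% → £0.00
Dish soap £7.15: everything else → 6.5% → £0.46
Ground coffee (12 oz) £9.51: unprepared food → 0% → £0.00
Total tax = £1.02 + £2.25 + £2.36 + £0.46 = £6.09

£6.09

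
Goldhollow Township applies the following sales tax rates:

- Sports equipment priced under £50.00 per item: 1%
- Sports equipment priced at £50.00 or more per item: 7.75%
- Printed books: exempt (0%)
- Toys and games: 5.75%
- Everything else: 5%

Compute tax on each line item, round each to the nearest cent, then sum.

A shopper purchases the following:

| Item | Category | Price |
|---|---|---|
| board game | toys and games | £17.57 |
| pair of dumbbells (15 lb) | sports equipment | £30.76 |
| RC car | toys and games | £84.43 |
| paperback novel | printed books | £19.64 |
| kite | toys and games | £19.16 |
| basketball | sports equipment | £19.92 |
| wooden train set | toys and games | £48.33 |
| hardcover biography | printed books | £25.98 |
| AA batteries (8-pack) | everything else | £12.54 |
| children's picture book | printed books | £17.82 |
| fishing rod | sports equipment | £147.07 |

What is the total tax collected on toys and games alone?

£9.74

Board game £17.57: toys and games → 5.75% → £1.01
RC car £84.43: toys and games → 5.75% → £4.85
Kite £19.16: toys and games → 5.75% → £1.10
Wooden train set £48.33: toys and games → 5.75% → £2.78
Tax on toys and games = £1.01 + £4.85 + £1.10 + £2.78 = £9.74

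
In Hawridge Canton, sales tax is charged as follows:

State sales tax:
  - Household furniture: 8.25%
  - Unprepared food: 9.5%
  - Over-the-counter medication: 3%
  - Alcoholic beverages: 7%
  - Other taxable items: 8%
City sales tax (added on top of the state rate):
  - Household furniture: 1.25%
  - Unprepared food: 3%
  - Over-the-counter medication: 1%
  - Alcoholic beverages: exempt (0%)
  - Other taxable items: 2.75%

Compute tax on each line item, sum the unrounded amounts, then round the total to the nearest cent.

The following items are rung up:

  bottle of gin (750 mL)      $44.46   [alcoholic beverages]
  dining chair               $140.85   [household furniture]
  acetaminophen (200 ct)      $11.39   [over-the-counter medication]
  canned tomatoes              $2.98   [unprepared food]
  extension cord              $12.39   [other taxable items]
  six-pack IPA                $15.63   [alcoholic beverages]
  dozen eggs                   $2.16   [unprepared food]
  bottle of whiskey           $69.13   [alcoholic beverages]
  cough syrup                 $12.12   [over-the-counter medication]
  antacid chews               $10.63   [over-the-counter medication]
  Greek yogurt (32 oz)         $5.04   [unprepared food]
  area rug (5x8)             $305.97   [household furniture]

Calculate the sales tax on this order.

Bottle of gin (750 mL) $44.46: alcoholic beverages → 7% + 0% city = 7% → $3.1122
Dining chair $140.85: household furniture → 8.25% + 1.25% city = 9.5% → $13.38075
Acetaminophen (200 ct) $11.39: over-the-counter medication → 3% + 1% city = 4% → $0.4556
Canned tomatoes $2.98: unprepared food → 9.5% + 3% city = 12.5% → $0.3725
Extension cord $12.39: other taxable items → 8% + 2.75% city = 10.75% → $1.331925
Six-pack IPA $15.63: alcoholic beverages → 7% + 0% city = 7% → $1.0941
Dozen eggs $2.16: unprepared food → 9.5% + 3% city = 12.5% → $0.27
Bottle of whiskey $69.13: alcoholic beverages → 7% + 0% city = 7% → $4.8391
Cough syrup $12.12: over-the-counter medication → 3% + 1% city = 4% → $0.4848
Antacid chews $10.63: over-the-counter medication → 3% + 1% city = 4% → $0.4252
Greek yogurt (32 oz) $5.04: unprepared food → 9.5% + 3% city = 12.5% → $0.63
Area rug (5x8) $305.97: household furniture → 8.25% + 1.25% city = 9.5% → $29.06715
Unrounded tax sum = $55.463325 → $55.46

$55.46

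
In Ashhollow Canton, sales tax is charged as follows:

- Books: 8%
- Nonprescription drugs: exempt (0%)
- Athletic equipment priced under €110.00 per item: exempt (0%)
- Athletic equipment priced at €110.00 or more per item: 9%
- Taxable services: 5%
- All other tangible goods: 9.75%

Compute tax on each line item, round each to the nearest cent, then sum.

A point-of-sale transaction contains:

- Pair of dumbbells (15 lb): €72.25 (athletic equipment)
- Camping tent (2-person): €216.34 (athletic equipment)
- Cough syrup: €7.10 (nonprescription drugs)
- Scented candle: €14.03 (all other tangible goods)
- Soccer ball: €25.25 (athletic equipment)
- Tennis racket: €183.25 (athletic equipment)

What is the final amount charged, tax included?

Pair of dumbbells (15 lb) €72.25: athletic equipment, under €110.00 → 0% → €0.00
Camping tent (2-person) €216.34: athletic equipment, €110.00 or more → 9% → €19.47
Cough syrup €7.10: nonprescription drugs → 0% → €0.00
Scented candle €14.03: all other tangible goods → 9.75% → €1.37
Soccer ball €25.25: athletic equipment, under €110.00 → 0% → €0.00
Tennis racket €183.25: athletic equipment, €110.00 or more → 9% → €16.49
Subtotal = €518.22; tax = €37.33; total due = €555.55

€555.55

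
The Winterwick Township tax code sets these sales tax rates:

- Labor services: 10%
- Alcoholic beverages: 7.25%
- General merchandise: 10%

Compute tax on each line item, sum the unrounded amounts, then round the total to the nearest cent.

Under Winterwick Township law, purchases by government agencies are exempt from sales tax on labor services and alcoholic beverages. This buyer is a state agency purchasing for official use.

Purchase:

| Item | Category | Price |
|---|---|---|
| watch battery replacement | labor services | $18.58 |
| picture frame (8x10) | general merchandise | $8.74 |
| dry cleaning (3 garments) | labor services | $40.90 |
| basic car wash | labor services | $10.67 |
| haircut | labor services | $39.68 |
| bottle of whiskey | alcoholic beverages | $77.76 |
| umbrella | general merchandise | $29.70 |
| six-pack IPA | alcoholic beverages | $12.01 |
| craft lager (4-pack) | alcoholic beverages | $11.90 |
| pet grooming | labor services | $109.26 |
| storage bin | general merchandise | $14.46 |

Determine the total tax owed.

$5.29

Watch battery replacement $18.58: labor services, buyer-exempt → 0% → $0.00
Picture frame (8x10) $8.74: general merchandise → 10% → $0.874
Dry cleaning (3 garments) $40.90: labor services, buyer-exempt → 0% → $0.00
Basic car wash $10.67: labor services, buyer-exempt → 0% → $0.00
Haircut $39.68: labor services, buyer-exempt → 0% → $0.00
Bottle of whiskey $77.76: alcoholic beverages, buyer-exempt → 0% → $0.00
Umbrella $29.70: general merchandise → 10% → $2.97
Six-pack IPA $12.01: alcoholic beverages, buyer-exempt → 0% → $0.00
Craft lager (4-pack) $11.90: alcoholic beverages, buyer-exempt → 0% → $0.00
Pet grooming $109.26: labor services, buyer-exempt → 0% → $0.00
Storage bin $14.46: general merchandise → 10% → $1.446
Unrounded tax sum = $5.29 → $5.29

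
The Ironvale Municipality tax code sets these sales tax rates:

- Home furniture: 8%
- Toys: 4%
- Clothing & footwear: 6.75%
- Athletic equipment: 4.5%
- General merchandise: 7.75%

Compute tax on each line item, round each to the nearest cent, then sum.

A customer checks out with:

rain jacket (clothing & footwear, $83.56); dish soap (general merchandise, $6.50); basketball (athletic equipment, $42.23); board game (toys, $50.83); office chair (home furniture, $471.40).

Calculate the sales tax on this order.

$47.78

Rain jacket $83.56: clothing & footwear → 6.75% → $5.64
Dish soap $6.50: general merchandise → 7.75% → $0.50
Basketball $42.23: athletic equipment → 4.5% → $1.90
Board game $50.83: toys → 4% → $2.03
Office chair $471.40: home furniture → 8% → $37.71
Total tax = $5.64 + $0.50 + $1.90 + $2.03 + $37.71 = $47.78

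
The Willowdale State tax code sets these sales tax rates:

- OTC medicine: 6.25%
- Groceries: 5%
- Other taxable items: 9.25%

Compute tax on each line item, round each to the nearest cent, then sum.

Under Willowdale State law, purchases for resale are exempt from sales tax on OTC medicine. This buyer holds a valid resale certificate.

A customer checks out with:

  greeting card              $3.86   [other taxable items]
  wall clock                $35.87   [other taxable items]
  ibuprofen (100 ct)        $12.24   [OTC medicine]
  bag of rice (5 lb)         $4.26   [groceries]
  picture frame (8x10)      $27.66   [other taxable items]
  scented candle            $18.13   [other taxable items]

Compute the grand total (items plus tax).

Greeting card $3.86: other taxable items → 9.25% → $0.36
Wall clock $35.87: other taxable items → 9.25% → $3.32
Ibuprofen (100 ct) $12.24: OTC medicine, buyer-exempt → 0% → $0.00
Bag of rice (5 lb) $4.26: groceries → 5% → $0.21
Picture frame (8x10) $27.66: other taxable items → 9.25% → $2.56
Scented candle $18.13: other taxable items → 9.25% → $1.68
Subtotal = $102.02; tax = $8.13; total due = $110.15

$110.15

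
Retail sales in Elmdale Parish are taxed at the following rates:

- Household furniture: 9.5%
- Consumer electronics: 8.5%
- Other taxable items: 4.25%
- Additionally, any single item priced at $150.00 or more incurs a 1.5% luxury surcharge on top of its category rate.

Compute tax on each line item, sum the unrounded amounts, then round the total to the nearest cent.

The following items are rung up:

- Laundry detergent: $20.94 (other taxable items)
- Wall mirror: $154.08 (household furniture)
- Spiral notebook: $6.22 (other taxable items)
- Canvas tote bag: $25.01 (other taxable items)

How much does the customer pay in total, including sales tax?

$225.42

Laundry detergent $20.94: other taxable items → 4.25% → $0.88995
Wall mirror $154.08: household furniture → 9.5% + 1.5% surcharge = 11% → $16.9488
Spiral notebook $6.22: other taxable items → 4.25% → $0.26435
Canvas tote bag $25.01: other taxable items → 4.25% → $1.062925
Subtotal = $206.25; unrounded tax = $19.166025 → $19.17; total due = $225.42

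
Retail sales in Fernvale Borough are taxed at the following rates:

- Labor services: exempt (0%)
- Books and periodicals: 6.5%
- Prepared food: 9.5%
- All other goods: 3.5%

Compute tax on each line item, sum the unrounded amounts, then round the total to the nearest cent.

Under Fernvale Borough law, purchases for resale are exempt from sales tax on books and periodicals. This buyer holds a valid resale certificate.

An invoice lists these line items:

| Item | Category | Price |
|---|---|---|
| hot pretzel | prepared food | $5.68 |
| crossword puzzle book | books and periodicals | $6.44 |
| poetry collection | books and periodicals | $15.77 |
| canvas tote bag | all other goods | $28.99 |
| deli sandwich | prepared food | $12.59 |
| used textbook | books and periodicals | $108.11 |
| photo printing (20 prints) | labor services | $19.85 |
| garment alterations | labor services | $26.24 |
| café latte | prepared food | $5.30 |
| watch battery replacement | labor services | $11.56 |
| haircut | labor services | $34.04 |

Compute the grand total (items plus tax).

Hot pretzel $5.68: prepared food → 9.5% → $0.5396
Crossword puzzle book $6.44: books and periodicals, buyer-exempt → 0% → $0.00
Poetry collection $15.77: books and periodicals, buyer-exempt → 0% → $0.00
Canvas tote bag $28.99: all other goods → 3.5% → $1.01465
Deli sandwich $12.59: prepared food → 9.5% → $1.19605
Used textbook $108.11: books and periodicals, buyer-exempt → 0% → $0.00
Photo printing (20 prints) $19.85: labor services → 0% → $0.00
Garment alterations $26.24: labor services → 0% → $0.00
Café latte $5.30: prepared food → 9.5% → $0.5035
Watch battery replacement $11.56: labor services → 0% → $0.00
Haircut $34.04: labor services → 0% → $0.00
Subtotal = $274.57; unrounded tax = $3.2538 → $3.25; total due = $277.82

$277.82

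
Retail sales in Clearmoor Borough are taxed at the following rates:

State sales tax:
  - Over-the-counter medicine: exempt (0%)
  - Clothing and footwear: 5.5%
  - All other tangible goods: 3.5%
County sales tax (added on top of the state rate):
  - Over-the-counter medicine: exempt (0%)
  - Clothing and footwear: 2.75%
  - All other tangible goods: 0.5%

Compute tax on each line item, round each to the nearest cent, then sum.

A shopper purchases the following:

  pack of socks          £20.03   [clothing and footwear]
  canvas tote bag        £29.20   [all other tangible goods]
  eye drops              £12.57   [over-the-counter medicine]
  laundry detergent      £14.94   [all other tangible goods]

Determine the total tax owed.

Pack of socks £20.03: clothing and footwear → 5.5% + 2.75% county = 8.25% → £1.65
Canvas tote bag £29.20: all other tangible goods → 3.5% + 0.5% county = 4% → £1.17
Eye drops £12.57: over-the-counter medicine → 0% + 0% county = 0% → £0.00
Laundry detergent £14.94: all other tangible goods → 3.5% + 0.5% county = 4% → £0.60
Total tax = £1.65 + £1.17 + £0.60 = £3.42

£3.42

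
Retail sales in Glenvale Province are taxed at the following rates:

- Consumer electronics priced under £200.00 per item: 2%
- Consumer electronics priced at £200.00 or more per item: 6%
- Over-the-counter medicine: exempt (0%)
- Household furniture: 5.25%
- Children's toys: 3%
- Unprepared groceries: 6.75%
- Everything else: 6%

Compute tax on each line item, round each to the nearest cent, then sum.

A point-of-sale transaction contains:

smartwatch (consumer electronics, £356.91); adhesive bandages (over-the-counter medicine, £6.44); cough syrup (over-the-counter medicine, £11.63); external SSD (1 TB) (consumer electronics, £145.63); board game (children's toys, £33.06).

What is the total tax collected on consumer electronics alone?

Smartwatch £356.91: consumer electronics, £200.00 or more → 6% → £21.41
External SSD (1 TB) £145.63: consumer electronics, under £200.00 → 2% → £2.91
Tax on consumer electronics = £21.41 + £2.91 = £24.32

£24.32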